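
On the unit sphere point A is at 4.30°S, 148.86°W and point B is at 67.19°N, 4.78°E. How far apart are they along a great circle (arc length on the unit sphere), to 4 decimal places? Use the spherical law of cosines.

1.9993

With latitudes φ₁ = -4.300°, φ₂ = 67.190° and longitude difference Δλ = 153.640°:
cos c = sin φ₁ sin φ₂ + cos φ₁ cos φ₂ cos Δλ = (-0.0750)(0.9218) + (0.9972)(0.3877)(-0.8960) = -0.41550,
so c = arccos(-0.41550) = 1.99929 rad.
On the unit sphere the arc length equals the central angle: 1.9993.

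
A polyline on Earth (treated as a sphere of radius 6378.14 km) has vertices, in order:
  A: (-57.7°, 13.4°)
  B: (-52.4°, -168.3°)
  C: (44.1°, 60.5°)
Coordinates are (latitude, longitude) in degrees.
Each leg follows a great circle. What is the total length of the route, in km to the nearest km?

24160 km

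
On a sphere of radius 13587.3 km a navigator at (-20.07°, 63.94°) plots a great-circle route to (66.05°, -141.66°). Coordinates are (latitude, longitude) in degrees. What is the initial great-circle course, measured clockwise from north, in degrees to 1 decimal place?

13.5°

With φ₁ = -0.3503, φ₂ = 1.1528, Δλ = 2.6948 rad, the forward-azimuth formula gives
θ = atan2( sin Δλ cos φ₂ , cos φ₁ sin φ₂ − sin φ₁ cos φ₂ cos Δλ ) = atan2(0.1754, 0.7328) = 13.46°.
So the initial bearing is 13.5°.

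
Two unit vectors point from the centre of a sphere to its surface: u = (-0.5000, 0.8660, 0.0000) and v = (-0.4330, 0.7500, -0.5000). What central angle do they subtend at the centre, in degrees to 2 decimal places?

u·v = 0.8660; |u| = 1.0000, |v| = 1.0000.
cos θ = (u·v)/(|u||v|) = 0.8660, so θ = 30.00°.

30.00°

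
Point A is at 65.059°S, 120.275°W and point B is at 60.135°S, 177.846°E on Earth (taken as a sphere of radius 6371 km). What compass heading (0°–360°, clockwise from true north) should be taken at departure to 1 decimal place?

Δλ = -61.879° = -1.0800 rad.
y = sin Δλ · cos φ₂ = (-0.8820)(0.4980) = -0.4392
x = cos φ₁ sin φ₂ − sin φ₁ cos φ₂ cos Δλ = (0.4217)(-0.8672) − (-0.9067)(0.4980)(0.4713) = -0.1529
θ = atan2(y, x) = -109.19°; adding 360° gives 250.8°.

250.8°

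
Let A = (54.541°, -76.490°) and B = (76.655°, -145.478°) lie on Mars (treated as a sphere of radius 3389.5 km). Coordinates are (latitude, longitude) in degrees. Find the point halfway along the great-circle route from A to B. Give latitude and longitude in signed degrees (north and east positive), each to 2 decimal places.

68.70°, -94.50°

The central angle between A and B is δ = 0.5725 rad.
With f = 0.5, the slerp weights are sin((1−f)δ)/sin δ = 0.5212 and sin(fδ)/sin δ = 0.5212.
Weighted sum of the unit vectors: (0.5212)·(0.1355,-0.5641,0.8145) + (0.5212)·(-0.1902,-0.1308,0.9730) = (-0.0285, -0.3622, 0.9317).
Converting back: φ = atan2(z, √(x²+y²)) = 68.70°, λ = atan2(y, x) = -94.50°.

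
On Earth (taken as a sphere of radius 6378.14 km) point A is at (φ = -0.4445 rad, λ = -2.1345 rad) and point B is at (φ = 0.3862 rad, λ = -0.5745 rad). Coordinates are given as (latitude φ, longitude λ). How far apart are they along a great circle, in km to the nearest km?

10998 km

Let φ₁ = -0.4445 rad, φ₂ = 0.3862 rad, and Δλ = 1.5600 rad.
Haversine: a = sin²(Δφ/2) + cos φ₁ cos φ₂ sin²(Δλ/2) = 0.1628 + (0.9028)(0.9263)(0.4946) = 0.57647.
Central angle c = 2·arcsin(√a) = 1.72434 rad.
Distance = R·c = 6378.14 × 1.7243 ≈ 10998 km.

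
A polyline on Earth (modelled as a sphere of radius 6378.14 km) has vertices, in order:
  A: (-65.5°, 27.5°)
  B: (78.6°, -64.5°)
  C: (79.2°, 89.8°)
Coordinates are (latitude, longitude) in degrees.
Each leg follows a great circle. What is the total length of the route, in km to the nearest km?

19495 km

Leg A→B: central angle 2.6789 rad, distance 17086.6 km.
Leg B→C: central angle 0.3776 rad, distance 2408.7 km.
Total: 17086.6 + 2408.7 ≈ 19495 km.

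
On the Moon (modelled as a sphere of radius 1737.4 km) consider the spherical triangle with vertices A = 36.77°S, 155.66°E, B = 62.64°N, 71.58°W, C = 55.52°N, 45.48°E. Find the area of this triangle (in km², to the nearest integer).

7214998 km²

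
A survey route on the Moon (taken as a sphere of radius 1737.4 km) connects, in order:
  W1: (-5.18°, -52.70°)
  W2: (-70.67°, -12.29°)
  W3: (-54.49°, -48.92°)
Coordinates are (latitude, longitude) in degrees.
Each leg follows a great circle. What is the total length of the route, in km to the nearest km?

Leg W1→W2: central angle 1.2279 rad, distance 2133.4 km.
Leg W2→W3: central angle 0.3965 rad, distance 688.9 km.
Total: 2133.4 + 688.9 ≈ 2822 km.

2822 km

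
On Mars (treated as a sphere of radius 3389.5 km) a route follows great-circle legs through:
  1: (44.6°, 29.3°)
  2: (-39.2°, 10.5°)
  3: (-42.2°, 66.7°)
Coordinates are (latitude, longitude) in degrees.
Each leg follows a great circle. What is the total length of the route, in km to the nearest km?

7538 km

Leg 1→2: central angle 1.4922 rad, distance 5057.7 km.
Leg 2→3: central angle 0.7319 rad, distance 2480.8 km.
Total: 5057.7 + 2480.8 ≈ 7538 km.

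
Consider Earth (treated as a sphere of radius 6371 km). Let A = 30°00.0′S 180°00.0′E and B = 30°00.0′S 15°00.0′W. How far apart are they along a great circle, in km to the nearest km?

13157 km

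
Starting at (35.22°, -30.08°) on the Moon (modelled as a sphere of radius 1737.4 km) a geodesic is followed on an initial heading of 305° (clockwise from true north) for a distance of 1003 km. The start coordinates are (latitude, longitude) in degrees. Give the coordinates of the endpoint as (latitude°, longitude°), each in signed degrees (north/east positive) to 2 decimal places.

Angular distance δ = d/R = 1003/1737.4 = 0.57730 rad; initial bearing θ = 5.3233 rad.
sin φ₂ = sin φ₁ cos δ + cos φ₁ sin δ cos θ = (0.5767)(0.8379) + (0.8169)(0.5458)(0.5736) = 0.7390, so φ₂ = 47.65°.
Δλ = atan2(sin θ sin δ cos φ₁, cos δ − sin φ₁ sin φ₂) = atan2(-0.3652, 0.4118) = -41.573°.
λ₂ = -30.080° − 41.573° = -71.65°.

47.65°, -71.65°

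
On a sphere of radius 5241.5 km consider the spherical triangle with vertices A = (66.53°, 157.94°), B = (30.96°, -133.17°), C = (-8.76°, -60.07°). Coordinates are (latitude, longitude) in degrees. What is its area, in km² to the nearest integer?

Side lengths (central angles): a = 1.4020, b = 2.0374, c = 0.9337 rad; semiperimeter s = 2.1865.
By l'Huilier's theorem, tan(E/4) = √[tan(s/2) tan((s−a)/2) tan((s−b)/2) tan((s−c)/2)], giving spherical excess E = 0.8199 rad.
Area = E·R² = 0.8199 × (5241.5)² ≈ 22524923 km².

22524923 km²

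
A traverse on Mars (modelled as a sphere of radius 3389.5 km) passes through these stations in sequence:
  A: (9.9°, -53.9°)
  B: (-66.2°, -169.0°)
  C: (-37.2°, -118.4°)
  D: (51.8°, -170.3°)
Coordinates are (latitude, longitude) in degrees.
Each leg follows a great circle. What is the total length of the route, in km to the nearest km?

Leg A→B: central angle 1.9028 rad, distance 6449.6 km.
Leg B→C: central angle 0.7118 rad, distance 2412.5 km.
Leg C→D: central angle 1.7428 rad, distance 5907.3 km.
Total: 6449.6 + 2412.5 + 5907.3 ≈ 14769 km.

14769 km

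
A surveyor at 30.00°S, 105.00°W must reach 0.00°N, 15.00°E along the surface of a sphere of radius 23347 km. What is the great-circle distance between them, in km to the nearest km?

47129 km

With latitudes φ₁ = -30.000°, φ₂ = 0.000° and longitude difference Δλ = 120.000°:
Haversine: a = sin²(Δφ/2) + cos φ₁ cos φ₂ sin²(Δλ/2) = 0.0670 + (0.8660)(1.0000)(0.7500) = 0.71651.
Central angle c = 2·arcsin(√a) = 2.01863 rad.
Distance = R·c = 23347 × 2.0186 ≈ 47129 km.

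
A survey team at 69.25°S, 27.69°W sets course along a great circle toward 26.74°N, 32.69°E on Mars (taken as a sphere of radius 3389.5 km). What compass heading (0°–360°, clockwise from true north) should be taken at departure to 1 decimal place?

With φ₁ = -1.2086, φ₂ = 0.4667, Δλ = 1.0538 rad, the forward-azimuth formula gives
θ = atan2( sin Δλ cos φ₂ , cos φ₁ sin φ₂ − sin φ₁ cos φ₂ cos Δλ ) = atan2(0.7764, 0.5722) = 53.61°.
So the initial bearing is 53.6°.

53.6°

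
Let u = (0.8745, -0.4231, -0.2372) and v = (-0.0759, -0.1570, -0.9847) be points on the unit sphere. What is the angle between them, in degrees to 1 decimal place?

u·v = 0.2336; |u| = 1.0000, |v| = 1.0000.
cos θ = (u·v)/(|u||v|) = 0.2336, so θ = 76.5°.

76.5°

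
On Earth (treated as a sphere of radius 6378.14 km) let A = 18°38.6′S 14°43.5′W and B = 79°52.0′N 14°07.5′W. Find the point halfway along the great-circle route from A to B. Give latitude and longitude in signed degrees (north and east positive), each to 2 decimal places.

The central angle between A and B is δ = 1.7193 rad.
With f = 0.5, the slerp weights are sin((1−f)δ)/sin δ = 0.7661 and sin(fδ)/sin δ = 0.7661.
Weighted sum of the unit vectors: (0.7661)·(0.9164,-0.2408,-0.3197) + (0.7661)·(0.1706,-0.0429,0.9844) = (0.8327, -0.2174, 0.5092).
Converting back: φ = atan2(z, √(x²+y²)) = 30.61°, λ = atan2(y, x) = -14.63°.

30.61°, -14.63°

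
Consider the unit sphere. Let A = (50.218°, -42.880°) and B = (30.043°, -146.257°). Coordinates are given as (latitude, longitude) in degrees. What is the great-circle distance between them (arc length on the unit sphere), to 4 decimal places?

1.3113

With latitudes φ₁ = 50.218°, φ₂ = 30.043° and longitude difference Δλ = -103.377°:
cos c = sin φ₁ sin φ₂ + cos φ₁ cos φ₂ cos Δλ = (0.7685)(0.5006) + (0.6399)(0.8656)(-0.2314) = 0.25659,
so c = arccos(0.25659) = 1.31130 rad.
On the unit sphere the arc length equals the central angle: 1.3113.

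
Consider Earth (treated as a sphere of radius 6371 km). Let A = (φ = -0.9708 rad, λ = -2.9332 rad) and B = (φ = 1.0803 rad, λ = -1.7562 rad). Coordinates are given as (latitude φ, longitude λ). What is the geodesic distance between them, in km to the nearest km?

14317 km

Let φ₁ = -0.9708 rad, φ₂ = 1.0803 rad, and Δλ = 1.1770 rad.
cos c = sin φ₁ sin φ₂ + cos φ₁ cos φ₂ cos Δλ = (-0.8253)(0.8821) + (0.5646)(0.4711)(0.3837) = -0.62597,
so c = arccos(-0.62597) = 2.24718 rad.
Distance = R·c = 6371 × 2.2472 ≈ 14317 km.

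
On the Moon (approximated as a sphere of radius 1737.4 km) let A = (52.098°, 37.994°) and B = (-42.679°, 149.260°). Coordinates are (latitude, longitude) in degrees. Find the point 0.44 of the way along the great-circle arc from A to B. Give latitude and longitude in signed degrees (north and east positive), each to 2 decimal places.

Central angle δ = 2.3444 rad. Interpolating on the sphere with fraction f = 0.44:
P = [sin((1−f)δ)·A + sin(fδ)·B] / sin δ = 1.3515·A + 1.1994·B in Cartesian coordinates,
giving P = (-0.1036, 0.9618, 0.2534), i.e. latitude 14.68°, longitude 96.15°.

14.68°, 96.15°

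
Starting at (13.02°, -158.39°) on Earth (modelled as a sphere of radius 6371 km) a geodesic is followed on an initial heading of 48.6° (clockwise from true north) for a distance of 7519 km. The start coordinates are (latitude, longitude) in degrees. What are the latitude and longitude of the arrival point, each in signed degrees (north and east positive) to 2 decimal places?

Angular distance δ = d/R = 7519/6371 = 1.18019 rad; initial bearing θ = 0.8482 rad.
sin φ₂ = sin φ₁ cos δ + cos φ₁ sin δ cos θ = (0.2253)(0.3807) + (0.9743)(0.9247)(0.6613) = 0.6816, so φ₂ = 42.97°.
Δλ = atan2(sin θ sin δ cos φ₁, cos δ − sin φ₁ sin φ₂) = atan2(0.6758, 0.2272) = 71.417°.
λ₂ = -158.390° + 71.417° = -86.97°.

42.97°, -86.97°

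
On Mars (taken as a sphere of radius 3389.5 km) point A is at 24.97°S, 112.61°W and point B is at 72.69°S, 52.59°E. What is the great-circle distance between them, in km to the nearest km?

With latitudes φ₁ = -24.970°, φ₂ = -72.690° and longitude difference Δλ = 165.200°:
cos c = sin φ₁ sin φ₂ + cos φ₁ cos φ₂ cos Δλ = (-0.4221)(-0.9547) + (0.9065)(0.2975)(-0.9668) = 0.14224,
so c = arccos(0.14224) = 1.42807 rad.
Distance = R·c = 3389.5 × 1.4281 ≈ 4840 km.

4840 km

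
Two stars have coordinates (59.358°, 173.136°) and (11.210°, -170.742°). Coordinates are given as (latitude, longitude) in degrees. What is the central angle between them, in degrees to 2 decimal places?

49.64°

In radians: φ₁ = 1.0360, φ₂ = 0.1957, Δλ = 16.122° = 0.2814 rad.
cos c = sin φ₁ sin φ₂ + cos φ₁ cos φ₂ cos Δλ = (0.8604)(0.1944) + (0.5097)(0.9809)(0.9607) = 0.64755,
so c = arccos(0.64755) = 0.86644 rad.
So the angular separation is 49.64°.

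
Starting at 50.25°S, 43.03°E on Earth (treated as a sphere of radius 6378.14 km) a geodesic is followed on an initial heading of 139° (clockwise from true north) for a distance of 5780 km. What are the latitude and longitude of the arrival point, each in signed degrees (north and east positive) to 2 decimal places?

-58.65°, 139.92°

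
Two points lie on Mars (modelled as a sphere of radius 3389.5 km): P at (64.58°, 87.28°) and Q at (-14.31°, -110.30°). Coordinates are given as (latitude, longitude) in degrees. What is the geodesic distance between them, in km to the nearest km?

Let φ₁ = 1.1271 rad, φ₂ = -0.2498 rad, and Δλ = 2.8348 rad.
Haversine: a = sin²(Δφ/2) + cos φ₁ cos φ₂ sin²(Δλ/2) = 0.4037 + (0.4293)(0.9690)(0.9766) = 0.80987.
Central angle c = 2·arcsin(√a) = 2.23921 rad.
Distance = R·c = 3389.5 × 2.2392 ≈ 7590 km.

7590 km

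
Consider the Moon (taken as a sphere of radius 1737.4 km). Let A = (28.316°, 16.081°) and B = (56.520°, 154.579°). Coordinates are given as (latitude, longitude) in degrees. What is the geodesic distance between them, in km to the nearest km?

2674 km

Let φ₁ = 0.4942 rad, φ₂ = 0.9865 rad, and Δλ = 2.4172 rad.
Haversine: a = sin²(Δφ/2) + cos φ₁ cos φ₂ sin²(Δλ/2) = 0.0594 + (0.8803)(0.5516)(0.8745) = 0.48404.
Central angle c = 2·arcsin(√a) = 1.53887 rad.
Distance = R·c = 1737.4 × 1.5389 ≈ 2674 km.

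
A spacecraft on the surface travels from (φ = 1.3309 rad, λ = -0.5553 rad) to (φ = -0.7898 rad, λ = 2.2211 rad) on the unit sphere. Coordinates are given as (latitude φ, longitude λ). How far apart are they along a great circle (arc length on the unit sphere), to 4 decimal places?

Let φ₁ = 1.3309 rad, φ₂ = -0.7898 rad, and Δλ = 2.7764 rad.
Haversine: a = sin²(Δφ/2) + cos φ₁ cos φ₂ sin²(Δλ/2) = 0.7613 + (0.2376)(0.7040)(0.9670) = 0.92306.
Central angle c = 2·arcsin(√a) = 2.57944 rad.
On the unit sphere the arc length equals the central angle: 2.5794.

2.5794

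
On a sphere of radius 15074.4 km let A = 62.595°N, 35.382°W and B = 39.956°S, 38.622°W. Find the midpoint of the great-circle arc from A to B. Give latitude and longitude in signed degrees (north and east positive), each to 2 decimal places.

Central angle δ = 1.7904 rad. Interpolating on the sphere with fraction f = 0.5:
P = [sin((1−f)δ)·A + sin(fδ)·B] / sin δ = 0.7996·A + 0.7996·B in Cartesian coordinates,
giving P = (0.7789, -0.5956, 0.1964), i.e. latitude 11.32°, longitude -37.41°.

11.32°, -37.41°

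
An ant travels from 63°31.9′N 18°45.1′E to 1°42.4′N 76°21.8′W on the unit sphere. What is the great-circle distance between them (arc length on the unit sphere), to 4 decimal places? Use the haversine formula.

1.5839

In radians: φ₁ = 1.1088, φ₂ = 0.0298, Δλ = -95.115° = -1.6601 rad.
Haversine: a = sin²(Δφ/2) + cos φ₁ cos φ₂ sin²(Δλ/2) = 0.2639 + (0.4457)(0.9996)(0.5446) = 0.50653.
Central angle c = 2·arcsin(√a) = 1.58385 rad.
On the unit sphere the arc length equals the central angle: 1.5839.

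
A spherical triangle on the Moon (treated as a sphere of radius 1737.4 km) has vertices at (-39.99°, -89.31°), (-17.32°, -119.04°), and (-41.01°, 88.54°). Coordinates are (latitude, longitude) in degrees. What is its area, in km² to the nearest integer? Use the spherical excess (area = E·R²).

2159837 km²

Side lengths (central angles): a = 2.0299, b = 1.7275, c = 0.5980 rad; semiperimeter s = 2.1777.
By l'Huilier's theorem, tan(E/4) = √[tan(s/2) tan((s−a)/2) tan((s−b)/2) tan((s−c)/2)], giving spherical excess E = 0.7155 rad.
Area = E·R² = 0.7155 × (1737.4)² ≈ 2159837 km².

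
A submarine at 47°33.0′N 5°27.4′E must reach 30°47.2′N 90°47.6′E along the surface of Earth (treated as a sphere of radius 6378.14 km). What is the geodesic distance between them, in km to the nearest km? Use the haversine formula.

7220 km

With latitudes φ₁ = 47.550°, φ₂ = 30.787° and longitude difference Δλ = 85.337°:
Haversine: a = sin²(Δφ/2) + cos φ₁ cos φ₂ sin²(Δλ/2) = 0.0212 + (0.6749)(0.8591)(0.4593) = 0.28759.
Central angle c = 2·arcsin(√a) = 1.13204 rad.
Distance = R·c = 6378.14 × 1.1320 ≈ 7220 km.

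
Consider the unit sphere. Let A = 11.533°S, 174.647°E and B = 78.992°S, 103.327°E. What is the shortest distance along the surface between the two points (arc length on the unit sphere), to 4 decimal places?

1.3117

In radians: φ₁ = -0.2013, φ₂ = -1.3787, Δλ = -71.320° = -1.2448 rad.
cos c = sin φ₁ sin φ₂ + cos φ₁ cos φ₂ cos Δλ = (-0.1999)(-0.9816) + (0.9798)(0.1909)(0.3203) = 0.25618,
so c = arccos(0.25618) = 1.31173 rad.
On the unit sphere the arc length equals the central angle: 1.3117.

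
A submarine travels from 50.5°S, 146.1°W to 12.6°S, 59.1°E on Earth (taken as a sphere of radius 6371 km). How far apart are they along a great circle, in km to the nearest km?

With latitudes φ₁ = -50.500°, φ₂ = -12.600° and longitude difference Δλ = -154.800°:
cos c = sin φ₁ sin φ₂ + cos φ₁ cos φ₂ cos Δλ = (-0.7716)(-0.2181) + (0.6361)(0.9759)(-0.9048) = -0.39336,
so c = arccos(-0.39336) = 1.97507 rad.
Distance = R·c = 6371 × 1.9751 ≈ 12583 km.

12583 km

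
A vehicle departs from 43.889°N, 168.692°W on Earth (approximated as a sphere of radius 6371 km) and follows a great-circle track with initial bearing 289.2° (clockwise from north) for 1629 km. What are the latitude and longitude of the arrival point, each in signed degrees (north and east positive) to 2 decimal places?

46.94°, 170.83°

Angular distance δ = d/R = 1629/6371 = 0.25569 rad; initial bearing θ = 5.0475 rad.
sin φ₂ = sin φ₁ cos δ + cos φ₁ sin δ cos θ = (0.6933)(0.9675) + (0.7207)(0.2529)(0.3289) = 0.7307, so φ₂ = 46.94°.
Δλ = atan2(sin θ sin δ cos φ₁, cos δ − sin φ₁ sin φ₂) = atan2(-0.1721, 0.4609) = -20.477°.
λ₂ = -168.692° − 20.477° = -189.17° → 170.83° after wrapping to (−180°, 180°].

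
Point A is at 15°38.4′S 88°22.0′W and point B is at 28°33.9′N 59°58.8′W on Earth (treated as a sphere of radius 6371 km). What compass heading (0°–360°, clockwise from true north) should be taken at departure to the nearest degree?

With φ₁ = -0.2730, φ₂ = 0.4986, Δλ = 0.4954 rad, the forward-azimuth formula gives
θ = atan2( sin Δλ cos φ₂ , cos φ₁ sin φ₂ − sin φ₁ cos φ₂ cos Δλ ) = atan2(0.4175, 0.6688) = 31.98°.
So the initial bearing is 32°.

32°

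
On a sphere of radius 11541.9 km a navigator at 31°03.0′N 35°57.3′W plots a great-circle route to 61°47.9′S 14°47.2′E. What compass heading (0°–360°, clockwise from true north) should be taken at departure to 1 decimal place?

Δλ = 50.742° = 0.8856 rad.
y = sin Δλ · cos φ₂ = (0.7743)(0.4726) = 0.3659
x = cos φ₁ sin φ₂ − sin φ₁ cos φ₂ cos Δλ = (0.8567)(-0.8813) − (0.5158)(0.4726)(0.6328) = -0.9093
θ = atan2(y, x) = 158.08°, so the bearing is 158.1°.

158.1°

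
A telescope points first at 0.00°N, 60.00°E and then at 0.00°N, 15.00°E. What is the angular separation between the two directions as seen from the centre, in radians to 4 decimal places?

In radians: φ₁ = 0.0000, φ₂ = 0.0000, Δλ = -45.000° = -0.7854 rad.
cos c = sin φ₁ sin φ₂ + cos φ₁ cos φ₂ cos Δλ = (0.0000)(0.0000) + (1.0000)(1.0000)(0.7071) = 0.70711,
so c = arccos(0.70711) = 0.78540 rad.
So the angular separation is 0.7854 rad.

0.7854 rad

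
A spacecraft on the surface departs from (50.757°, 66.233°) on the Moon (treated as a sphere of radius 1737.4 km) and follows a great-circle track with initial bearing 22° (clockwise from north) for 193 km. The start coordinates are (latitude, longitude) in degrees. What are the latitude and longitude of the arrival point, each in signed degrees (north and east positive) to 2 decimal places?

Angular distance δ = d/R = 193/1737.4 = 0.11109 rad; initial bearing θ = 0.3840 rad.
sin φ₂ = sin φ₁ cos δ + cos φ₁ sin δ cos θ = (0.7745)(0.9938) + (0.6326)(0.1109)(0.9272) = 0.8347, so φ₂ = 56.59°.
Δλ = atan2(sin θ sin δ cos φ₁, cos δ − sin φ₁ sin φ₂) = atan2(0.0263, 0.3474) = 4.325°.
λ₂ = 66.233° + 4.325° = 70.56°.

56.59°, 70.56°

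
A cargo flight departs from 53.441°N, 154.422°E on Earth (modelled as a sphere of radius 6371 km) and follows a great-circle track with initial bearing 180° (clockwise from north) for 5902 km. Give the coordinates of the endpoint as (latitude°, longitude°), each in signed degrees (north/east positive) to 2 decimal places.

0.36°, 154.42°

Angular distance δ = d/R = 5902/6371 = 0.92639 rad; initial bearing θ = 3.1416 rad.
sin φ₂ = sin φ₁ cos δ + cos φ₁ sin δ cos θ = (0.8032)(0.6007) + (0.5957)(0.7995)(-1.0000) = 0.0063, so φ₂ = 0.36°.
Δλ = atan2(sin θ sin δ cos φ₁, cos δ − sin φ₁ sin φ₂) = atan2(0.0000, 0.5956) = 0.000°.
λ₂ = 154.422° + 0.000° = 154.42°.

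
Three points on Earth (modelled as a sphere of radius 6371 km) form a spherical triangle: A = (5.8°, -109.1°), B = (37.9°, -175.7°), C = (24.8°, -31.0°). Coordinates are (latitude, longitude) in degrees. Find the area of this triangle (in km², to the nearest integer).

45622009 km²

Side lengths (central angles): a = 1.9039, b = 1.3401, c = 1.1876 rad; semiperimeter s = 2.2158.
By l'Huilier's theorem, tan(E/4) = √[tan(s/2) tan((s−a)/2) tan((s−b)/2) tan((s−c)/2)], giving spherical excess E = 1.1240 rad.
Area = E·R² = 1.1240 × (6371)² ≈ 45622009 km².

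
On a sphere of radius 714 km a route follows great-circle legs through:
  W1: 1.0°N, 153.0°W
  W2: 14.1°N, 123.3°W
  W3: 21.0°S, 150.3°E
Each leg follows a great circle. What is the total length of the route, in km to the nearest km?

Leg W1→W2: central angle 0.5613 rad, distance 400.7 km.
Leg W2→W3: central angle 1.6013 rad, distance 1143.3 km.
Total: 400.7 + 1143.3 ≈ 1544 km.

1544 km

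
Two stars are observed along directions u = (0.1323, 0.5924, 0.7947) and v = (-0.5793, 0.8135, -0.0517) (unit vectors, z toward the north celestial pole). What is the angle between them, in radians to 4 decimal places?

u·v = 0.3642; |u| = 1.0000, |v| = 1.0000.
cos θ = (u·v)/(|u||v|) = 0.3642, so θ = 1.1980 rad.

1.1980 rad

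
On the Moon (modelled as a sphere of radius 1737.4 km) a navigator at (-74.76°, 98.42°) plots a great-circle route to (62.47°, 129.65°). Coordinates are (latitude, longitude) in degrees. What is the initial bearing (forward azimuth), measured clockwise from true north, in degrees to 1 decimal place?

Δλ = 31.230° = 0.5451 rad.
y = sin Δλ · cos φ₂ = (0.5185)(0.4622) = 0.2396
x = cos φ₁ sin φ₂ − sin φ₁ cos φ₂ cos Δλ = (0.2629)(0.8868) − (-0.9648)(0.4622)(0.8551) = 0.6144
θ = atan2(y, x) = 21.31°, so the bearing is 21.3°.

21.3°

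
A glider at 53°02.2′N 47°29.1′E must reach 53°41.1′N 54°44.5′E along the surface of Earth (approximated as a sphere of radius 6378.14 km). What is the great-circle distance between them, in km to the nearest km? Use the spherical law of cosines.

With latitudes φ₁ = 53.037°, φ₂ = 53.685° and longitude difference Δλ = 7.257°:
cos c = sin φ₁ sin φ₂ + cos φ₁ cos φ₂ cos Δλ = (0.7990)(0.8058) + (0.6013)(0.5922)(0.9920) = 0.99708,
so c = arccos(0.99708) = 0.07639 rad.
Distance = R·c = 6378.14 × 0.0764 ≈ 487 km.

487 km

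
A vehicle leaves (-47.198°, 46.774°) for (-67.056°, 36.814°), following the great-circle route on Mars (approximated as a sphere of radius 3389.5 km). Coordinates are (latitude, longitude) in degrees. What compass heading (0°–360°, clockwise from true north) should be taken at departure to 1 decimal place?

191.1°

Δλ = -9.960° = -0.1738 rad.
y = sin Δλ · cos φ₂ = (-0.1730)(0.3898) = -0.0674
x = cos φ₁ sin φ₂ − sin φ₁ cos φ₂ cos Δλ = (0.6795)(-0.9209) − (-0.7337)(0.3898)(0.9849) = -0.3440
θ = atan2(y, x) = -168.91°; adding 360° gives 191.1°.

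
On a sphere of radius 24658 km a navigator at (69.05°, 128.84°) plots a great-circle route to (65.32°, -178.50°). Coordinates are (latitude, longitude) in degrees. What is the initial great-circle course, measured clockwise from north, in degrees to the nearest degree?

Δλ = 52.660° = 0.9191 rad.
y = sin Δλ · cos φ₂ = (0.7951)(0.4175) = 0.3320
x = cos φ₁ sin φ₂ − sin φ₁ cos φ₂ cos Δλ = (0.3576)(0.9087) − (0.9339)(0.4175)(0.6065) = 0.0884
θ = atan2(y, x) = 75.09°, so the bearing is 75°.

75°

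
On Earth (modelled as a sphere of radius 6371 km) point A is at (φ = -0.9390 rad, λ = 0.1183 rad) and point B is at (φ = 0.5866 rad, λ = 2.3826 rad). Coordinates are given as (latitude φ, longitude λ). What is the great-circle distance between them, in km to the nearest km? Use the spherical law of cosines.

15519 km

With latitudes φ₁ = -53.801°, φ₂ = 33.610° and longitude difference Δλ = 129.735°:
cos c = sin φ₁ sin φ₂ + cos φ₁ cos φ₂ cos Δλ = (-0.8070)(0.5535) + (0.5906)(0.8328)(-0.6392) = -0.76110,
so c = arccos(-0.76110) = 2.43580 rad.
Distance = R·c = 6371 × 2.4358 ≈ 15519 km.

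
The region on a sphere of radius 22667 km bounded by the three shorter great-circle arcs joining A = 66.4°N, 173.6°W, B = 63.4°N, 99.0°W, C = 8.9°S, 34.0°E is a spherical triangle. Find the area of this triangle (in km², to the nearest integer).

446331072 km²

Side lengths (central angles): a = 2.0264, b = 2.0855, c = 0.5217 rad; semiperimeter s = 2.3168.
By l'Huilier's theorem, tan(E/4) = √[tan(s/2) tan((s−a)/2) tan((s−b)/2) tan((s−c)/2)], giving spherical excess E = 0.8687 rad.
Area = E·R² = 0.8687 × (22667)² ≈ 446331072 km².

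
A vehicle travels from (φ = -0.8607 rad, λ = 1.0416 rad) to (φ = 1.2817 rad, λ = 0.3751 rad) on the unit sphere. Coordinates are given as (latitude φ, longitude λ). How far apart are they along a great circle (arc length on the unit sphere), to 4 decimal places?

2.1905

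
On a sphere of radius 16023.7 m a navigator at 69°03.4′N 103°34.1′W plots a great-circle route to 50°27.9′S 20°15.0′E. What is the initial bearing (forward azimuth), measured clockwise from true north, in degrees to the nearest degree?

84°

Δλ = 123.818° = 2.1610 rad.
y = sin Δλ · cos φ₂ = (0.8308)(0.6365) = 0.5288
x = cos φ₁ sin φ₂ − sin φ₁ cos φ₂ cos Δλ = (0.3574)(-0.7712) − (0.9339)(0.6365)(-0.5566) = 0.0552
θ = atan2(y, x) = 84.04°, so the bearing is 84°.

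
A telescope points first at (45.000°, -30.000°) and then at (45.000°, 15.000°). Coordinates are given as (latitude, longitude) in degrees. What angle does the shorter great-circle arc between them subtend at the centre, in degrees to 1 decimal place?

31.4°

With latitudes φ₁ = 45.000°, φ₂ = 45.000° and longitude difference Δλ = 45.000°:
Haversine: a = sin²(Δφ/2) + cos φ₁ cos φ₂ sin²(Δλ/2) = 0.0000 + (0.7071)(0.7071)(0.1464) = 0.07322.
Central angle c = 2·arcsin(√a) = 0.54803 rad.
So the angular separation is 31.4°.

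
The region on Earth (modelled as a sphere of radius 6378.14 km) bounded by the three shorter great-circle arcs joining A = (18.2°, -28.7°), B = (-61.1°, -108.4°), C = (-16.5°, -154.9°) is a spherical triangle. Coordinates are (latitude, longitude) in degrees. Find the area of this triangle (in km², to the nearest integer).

Side lengths (central angles): a = 0.9672, b = 2.2481, c = 1.7633 rad; semiperimeter s = 2.4893.
By l'Huilier's theorem, tan(E/4) = √[tan(s/2) tan((s−a)/2) tan((s−b)/2) tan((s−c)/2)], giving spherical excess E = 1.3824 rad.
Area = E·R² = 1.3824 × (6378.14)² ≈ 56236178 km².

56236178 km²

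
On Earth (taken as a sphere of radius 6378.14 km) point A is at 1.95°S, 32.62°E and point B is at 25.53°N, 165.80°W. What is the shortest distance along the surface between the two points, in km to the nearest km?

16753 km

With latitudes φ₁ = -1.950°, φ₂ = 25.530° and longitude difference Δλ = 161.580°:
cos c = sin φ₁ sin φ₂ + cos φ₁ cos φ₂ cos Δλ = (-0.0340)(0.4310) + (0.9994)(0.9024)(-0.9488) = -0.87030,
so c = arccos(-0.87030) = 2.62660 rad.
Distance = R·c = 6378.14 × 2.6266 ≈ 16753 km.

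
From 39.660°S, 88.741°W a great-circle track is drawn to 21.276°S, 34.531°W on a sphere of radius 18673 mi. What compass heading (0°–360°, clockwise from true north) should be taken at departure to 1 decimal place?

84.8°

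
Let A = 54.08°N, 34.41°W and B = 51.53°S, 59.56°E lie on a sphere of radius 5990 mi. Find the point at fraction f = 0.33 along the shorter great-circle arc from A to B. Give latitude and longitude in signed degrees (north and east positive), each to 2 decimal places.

21.23°, 2.99°

Central angle δ = 2.2907 rad. Interpolating on the sphere with fraction f = 0.33:
P = [sin((1−f)δ)·A + sin(fδ)·B] / sin δ = 1.3292·A + 0.9124·B in Cartesian coordinates,
giving P = (0.9309, 0.0487, 0.3621), i.e. latitude 21.23°, longitude 2.99°.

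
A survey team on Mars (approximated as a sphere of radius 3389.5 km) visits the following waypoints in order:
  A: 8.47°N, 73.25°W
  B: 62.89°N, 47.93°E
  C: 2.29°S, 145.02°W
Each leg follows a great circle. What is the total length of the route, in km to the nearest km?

12690 km

Leg A→B: central angle 1.6732 rad, distance 5671.4 km.
Leg B→C: central angle 2.0707 rad, distance 7018.6 km.
Total: 5671.4 + 7018.6 ≈ 12690 km.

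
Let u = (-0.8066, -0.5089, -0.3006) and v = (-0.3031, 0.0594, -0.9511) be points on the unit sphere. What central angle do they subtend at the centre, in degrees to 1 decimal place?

60.0°

u·v = 0.5002; |u| = 1.0000, |v| = 1.0000.
cos θ = (u·v)/(|u||v|) = 0.5002, so θ = 60.0°.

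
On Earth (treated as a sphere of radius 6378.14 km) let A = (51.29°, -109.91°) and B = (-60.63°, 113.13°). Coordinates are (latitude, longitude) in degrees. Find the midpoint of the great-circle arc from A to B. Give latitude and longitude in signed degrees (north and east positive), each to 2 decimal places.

-12.02°, -161.34°

Central angle δ = 2.7003 rad. Interpolating on the sphere with fraction f = 0.5:
P = [sin((1−f)δ)·A + sin(fδ)·B] / sin δ = 2.2845·A + 2.2845·B in Cartesian coordinates,
giving P = (-0.9267, -0.3129, -0.2082), i.e. latitude -12.02°, longitude -161.34°.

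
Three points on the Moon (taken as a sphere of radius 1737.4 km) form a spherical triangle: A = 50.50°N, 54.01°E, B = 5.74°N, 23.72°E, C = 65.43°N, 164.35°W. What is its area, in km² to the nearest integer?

872622 km²

Side lengths (central angles): a = 1.8951, b = 1.0537, c = 0.8974 rad; semiperimeter s = 1.9231.
By l'Huilier's theorem, tan(E/4) = √[tan(s/2) tan((s−a)/2) tan((s−b)/2) tan((s−c)/2)], giving spherical excess E = 0.2891 rad.
Area = E·R² = 0.2891 × (1737.4)² ≈ 872622 km².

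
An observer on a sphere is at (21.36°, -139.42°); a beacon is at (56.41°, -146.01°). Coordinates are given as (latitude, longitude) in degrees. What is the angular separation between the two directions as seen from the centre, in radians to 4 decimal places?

0.6176 rad

Let φ₁ = 0.3728 rad, φ₂ = 0.9845 rad, and Δλ = -0.1150 rad.
cos c = sin φ₁ sin φ₂ + cos φ₁ cos φ₂ cos Δλ = (0.3642)(0.8330) + (0.9313)(0.5532)(0.9934) = 0.81525,
so c = arccos(0.81525) = 0.61764 rad.
So the angular separation is 0.6176 rad.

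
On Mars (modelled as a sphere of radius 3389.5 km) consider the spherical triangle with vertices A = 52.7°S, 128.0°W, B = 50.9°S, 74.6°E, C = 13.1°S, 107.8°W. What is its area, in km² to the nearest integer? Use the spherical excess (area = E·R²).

Side lengths (central angles): a = 2.0240, b = 0.7463, c = 1.3031 rad; semiperimeter s = 2.0367.
By l'Huilier's theorem, tan(E/4) = √[tan(s/2) tan((s−a)/2) tan((s−b)/2) tan((s−c)/2)], giving spherical excess E = 0.2182 rad.
Area = E·R² = 0.2182 × (3389.5)² ≈ 2507075 km².

2507075 km²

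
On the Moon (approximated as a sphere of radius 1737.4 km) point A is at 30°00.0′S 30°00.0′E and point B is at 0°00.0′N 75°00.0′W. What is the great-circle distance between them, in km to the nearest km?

3122 km

In radians: φ₁ = -0.5236, φ₂ = 0.0000, Δλ = -105.000° = -1.8326 rad.
Haversine: a = sin²(Δφ/2) + cos φ₁ cos φ₂ sin²(Δλ/2) = 0.0670 + (0.8660)(1.0000)(0.6294) = 0.61207.
Central angle c = 2·arcsin(√a) = 1.79686 rad.
Distance = R·c = 1737.4 × 1.7969 ≈ 3122 km.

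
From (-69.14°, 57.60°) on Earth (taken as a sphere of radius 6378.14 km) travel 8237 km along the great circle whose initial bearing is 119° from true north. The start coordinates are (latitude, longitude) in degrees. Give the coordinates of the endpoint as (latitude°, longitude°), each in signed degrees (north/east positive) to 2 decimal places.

Angular distance δ = d/R = 8237/6378.14 = 1.29144 rad; initial bearing θ = 2.0769 rad.
sin φ₂ = sin φ₁ cos δ + cos φ₁ sin δ cos θ = (-0.9345)(0.2757) + (0.3561)(0.9612)(-0.4848) = -0.4236, so φ₂ = -25.06°.
Δλ = atan2(sin θ sin δ cos φ₁, cos δ − sin φ₁ sin φ₂) = atan2(0.2994, -0.1201) = 111.860°.
λ₂ = 57.600° + 111.860° = 169.46°.

-25.06°, 169.46°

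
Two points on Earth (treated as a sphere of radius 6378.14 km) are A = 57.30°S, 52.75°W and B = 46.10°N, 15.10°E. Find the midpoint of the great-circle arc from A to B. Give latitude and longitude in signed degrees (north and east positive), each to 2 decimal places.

Central angle δ = 2.0546 rad. Interpolating on the sphere with fraction f = 0.5:
P = [sin((1−f)δ)·A + sin(fδ)·B] / sin δ = 0.9668·A + 0.9668·B in Cartesian coordinates,
giving P = (0.9634, -0.2411, -0.1169), i.e. latitude -6.72°, longitude -14.05°.

-6.72°, -14.05°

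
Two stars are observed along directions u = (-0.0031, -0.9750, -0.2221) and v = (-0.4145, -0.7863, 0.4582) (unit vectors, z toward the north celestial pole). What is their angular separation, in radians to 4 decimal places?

u·v = 0.6662; |u| = 1.0000, |v| = 1.0000.
cos θ = (u·v)/(|u||v|) = 0.6662, so θ = 0.8417 rad.

0.8417 rad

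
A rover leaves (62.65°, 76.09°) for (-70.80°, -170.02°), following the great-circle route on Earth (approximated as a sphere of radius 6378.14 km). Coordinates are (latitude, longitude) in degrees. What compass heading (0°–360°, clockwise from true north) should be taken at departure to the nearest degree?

Δλ = 113.890° = 1.9878 rad.
y = sin Δλ · cos φ₂ = (0.9143)(0.3289) = 0.3007
x = cos φ₁ sin φ₂ − sin φ₁ cos φ₂ cos Δλ = (0.4594)(-0.9444) − (0.8882)(0.3289)(-0.4050) = -0.3156
θ = atan2(y, x) = 136.38°, so the bearing is 136°.

136°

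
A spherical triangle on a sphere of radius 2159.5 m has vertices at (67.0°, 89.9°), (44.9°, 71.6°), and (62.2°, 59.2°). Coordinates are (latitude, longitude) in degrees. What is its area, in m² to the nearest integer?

186248 m²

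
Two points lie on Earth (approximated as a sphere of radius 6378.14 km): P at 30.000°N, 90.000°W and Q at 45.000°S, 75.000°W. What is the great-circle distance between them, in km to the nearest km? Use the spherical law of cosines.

8486 km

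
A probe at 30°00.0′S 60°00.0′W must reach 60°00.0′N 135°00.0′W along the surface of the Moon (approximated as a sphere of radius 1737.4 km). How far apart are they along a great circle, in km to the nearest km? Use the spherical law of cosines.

With latitudes φ₁ = -30.000°, φ₂ = 60.000° and longitude difference Δλ = -75.000°:
cos c = sin φ₁ sin φ₂ + cos φ₁ cos φ₂ cos Δλ = (-0.5000)(0.8660) + (0.8660)(0.5000)(0.2588) = -0.32094,
so c = arccos(-0.32094) = 1.89752 rad.
Distance = R·c = 1737.4 × 1.8975 ≈ 3297 km.

3297 km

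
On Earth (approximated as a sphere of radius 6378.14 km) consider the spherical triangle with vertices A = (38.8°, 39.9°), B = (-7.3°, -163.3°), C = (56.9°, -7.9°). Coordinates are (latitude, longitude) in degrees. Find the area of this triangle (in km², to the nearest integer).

Side lengths (central angles): a = 2.2130, b = 0.6253, c = 2.4818 rad; semiperimeter s = 2.6600.
By l'Huilier's theorem, tan(E/4) = √[tan(s/2) tan((s−a)/2) tan((s−b)/2) tan((s−c)/2)], giving spherical excess E = 1.4031 rad.
Area = E·R² = 1.4031 × (6378.14)² ≈ 57080472 km².

57080472 km²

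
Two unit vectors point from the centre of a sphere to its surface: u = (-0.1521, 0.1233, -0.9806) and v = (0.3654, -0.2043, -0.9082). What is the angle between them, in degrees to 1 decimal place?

35.9°

u·v = 0.8098; |u| = 1.0000, |v| = 1.0000.
cos θ = (u·v)/(|u||v|) = 0.8098, so θ = 35.9°.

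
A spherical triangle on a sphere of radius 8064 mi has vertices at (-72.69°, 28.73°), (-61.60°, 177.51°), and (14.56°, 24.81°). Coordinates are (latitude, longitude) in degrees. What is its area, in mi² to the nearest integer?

Side lengths (central angles): a = 2.2526, b = 1.5235, c = 0.7687 rad; semiperimeter s = 2.2724.
By l'Huilier's theorem, tan(E/4) = √[tan(s/2) tan((s−a)/2) tan((s−b)/2) tan((s−c)/2)], giving spherical excess E = 0.3532 rad.
Area = E·R² = 0.3532 × (8064)² ≈ 22966918 mi².

22966918 mi²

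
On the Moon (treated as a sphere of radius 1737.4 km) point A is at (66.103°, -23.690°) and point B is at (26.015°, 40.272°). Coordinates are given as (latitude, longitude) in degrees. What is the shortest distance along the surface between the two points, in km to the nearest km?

1695 km

With latitudes φ₁ = 66.103°, φ₂ = 26.015° and longitude difference Δλ = 63.962°:
Haversine: a = sin²(Δφ/2) + cos φ₁ cos φ₂ sin²(Δλ/2) = 0.1175 + (0.4051)(0.8987)(0.2805) = 0.21959.
Central angle c = 2·arcsin(√a) = 0.97543 rad.
Distance = R·c = 1737.4 × 0.9754 ≈ 1695 km.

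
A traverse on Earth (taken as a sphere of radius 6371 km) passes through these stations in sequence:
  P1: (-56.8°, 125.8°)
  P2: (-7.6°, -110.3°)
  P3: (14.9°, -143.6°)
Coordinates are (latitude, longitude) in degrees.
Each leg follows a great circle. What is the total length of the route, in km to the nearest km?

Leg P1→P2: central angle 1.7640 rad, distance 11238.7 km.
Leg P2→P3: central angle 0.6973 rad, distance 4442.3 km.
Total: 11238.7 + 4442.3 ≈ 15681 km.

15681 km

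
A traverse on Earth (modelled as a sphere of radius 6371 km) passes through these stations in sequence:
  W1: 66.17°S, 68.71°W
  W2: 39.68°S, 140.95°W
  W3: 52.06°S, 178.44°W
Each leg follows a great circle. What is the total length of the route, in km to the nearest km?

8419 km

Leg W1→W2: central angle 0.8245 rad, distance 5253.0 km.
Leg W2→W3: central angle 0.4970 rad, distance 3166.4 km.
Total: 5253.0 + 3166.4 ≈ 8419 km.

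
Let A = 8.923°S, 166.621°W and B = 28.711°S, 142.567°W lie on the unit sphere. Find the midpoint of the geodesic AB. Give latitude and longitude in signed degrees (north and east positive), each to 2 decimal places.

Central angle δ = 0.5242 rad. Interpolating on the sphere with fraction f = 0.5:
P = [sin((1−f)δ)·A + sin(fδ)·B] / sin δ = 0.5177·A + 0.5177·B in Cartesian coordinates,
giving P = (-0.8581, -0.3943, -0.3290), i.e. latitude -19.21°, longitude -155.32°.

-19.21°, -155.32°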